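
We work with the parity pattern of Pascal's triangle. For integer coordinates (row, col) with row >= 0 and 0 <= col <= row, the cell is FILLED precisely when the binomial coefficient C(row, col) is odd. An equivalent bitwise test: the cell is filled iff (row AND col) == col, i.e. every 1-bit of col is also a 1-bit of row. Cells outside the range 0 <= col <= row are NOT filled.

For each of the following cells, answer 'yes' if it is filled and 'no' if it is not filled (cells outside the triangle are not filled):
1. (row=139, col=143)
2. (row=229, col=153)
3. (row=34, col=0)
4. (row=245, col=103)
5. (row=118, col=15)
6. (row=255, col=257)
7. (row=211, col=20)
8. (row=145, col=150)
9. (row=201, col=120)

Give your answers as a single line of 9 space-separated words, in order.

(139,143): col outside [0, 139] -> not filled
(229,153): row=0b11100101, col=0b10011001, row AND col = 0b10000001 = 129; 129 != 153 -> empty
(34,0): row=0b100010, col=0b0, row AND col = 0b0 = 0; 0 == 0 -> filled
(245,103): row=0b11110101, col=0b1100111, row AND col = 0b1100101 = 101; 101 != 103 -> empty
(118,15): row=0b1110110, col=0b1111, row AND col = 0b110 = 6; 6 != 15 -> empty
(255,257): col outside [0, 255] -> not filled
(211,20): row=0b11010011, col=0b10100, row AND col = 0b10000 = 16; 16 != 20 -> empty
(145,150): col outside [0, 145] -> not filled
(201,120): row=0b11001001, col=0b1111000, row AND col = 0b1001000 = 72; 72 != 120 -> empty

Answer: no no yes no no no no no no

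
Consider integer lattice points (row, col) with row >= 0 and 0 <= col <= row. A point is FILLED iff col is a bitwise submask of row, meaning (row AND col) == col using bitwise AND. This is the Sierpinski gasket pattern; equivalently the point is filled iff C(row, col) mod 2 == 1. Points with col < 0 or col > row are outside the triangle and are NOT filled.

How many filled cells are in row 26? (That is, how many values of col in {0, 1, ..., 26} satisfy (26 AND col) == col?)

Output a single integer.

Answer: 8

Derivation:
26 in binary = 11010
popcount(26) = number of 1-bits in 11010 = 3
A col c satisfies (26 AND c) == c iff every set bit of c is also set in 26; each of the 3 set bits of 26 can independently be on or off in c.
count = 2^3 = 8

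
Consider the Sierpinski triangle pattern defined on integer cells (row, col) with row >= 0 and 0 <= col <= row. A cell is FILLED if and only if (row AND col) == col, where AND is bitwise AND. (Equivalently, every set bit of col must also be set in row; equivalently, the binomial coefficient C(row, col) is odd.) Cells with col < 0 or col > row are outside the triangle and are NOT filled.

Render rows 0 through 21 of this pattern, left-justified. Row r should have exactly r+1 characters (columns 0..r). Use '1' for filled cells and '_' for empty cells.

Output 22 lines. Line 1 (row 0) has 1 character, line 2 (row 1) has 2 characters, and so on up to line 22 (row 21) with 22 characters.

r0=0: 1
r1=1: 11
r2=10: 1_1
r3=11: 1111
r4=100: 1___1
r5=101: 11__11
r6=110: 1_1_1_1
r7=111: 11111111
r8=1000: 1_______1
r9=1001: 11______11
r10=1010: 1_1_____1_1
r11=1011: 1111____1111
r12=1100: 1___1___1___1
r13=1101: 11__11__11__11
r14=1110: 1_1_1_1_1_1_1_1
r15=1111: 1111111111111111
r16=10000: 1_______________1
r17=10001: 11______________11
r18=10010: 1_1_____________1_1
r19=10011: 1111____________1111
r20=10100: 1___1___________1___1
r21=10101: 11__11__________11__11

Answer: 1
11
1_1
1111
1___1
11__11
1_1_1_1
11111111
1_______1
11______11
1_1_____1_1
1111____1111
1___1___1___1
11__11__11__11
1_1_1_1_1_1_1_1
1111111111111111
1_______________1
11______________11
1_1_____________1_1
1111____________1111
1___1___________1___1
11__11__________11__11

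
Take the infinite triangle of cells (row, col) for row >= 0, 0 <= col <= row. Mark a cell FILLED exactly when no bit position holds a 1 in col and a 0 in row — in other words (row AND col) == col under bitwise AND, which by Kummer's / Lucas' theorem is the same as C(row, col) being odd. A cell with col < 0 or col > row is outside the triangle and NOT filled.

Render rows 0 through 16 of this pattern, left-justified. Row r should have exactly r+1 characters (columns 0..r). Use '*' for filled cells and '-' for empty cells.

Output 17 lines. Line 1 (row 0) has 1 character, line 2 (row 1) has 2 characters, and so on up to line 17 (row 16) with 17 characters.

r0=0: *
r1=1: **
r2=10: *-*
r3=11: ****
r4=100: *---*
r5=101: **--**
r6=110: *-*-*-*
r7=111: ********
r8=1000: *-------*
r9=1001: **------**
r10=1010: *-*-----*-*
r11=1011: ****----****
r12=1100: *---*---*---*
r13=1101: **--**--**--**
r14=1110: *-*-*-*-*-*-*-*
r15=1111: ****************
r16=10000: *---------------*

Answer: *
**
*-*
****
*---*
**--**
*-*-*-*
********
*-------*
**------**
*-*-----*-*
****----****
*---*---*---*
**--**--**--**
*-*-*-*-*-*-*-*
****************
*---------------*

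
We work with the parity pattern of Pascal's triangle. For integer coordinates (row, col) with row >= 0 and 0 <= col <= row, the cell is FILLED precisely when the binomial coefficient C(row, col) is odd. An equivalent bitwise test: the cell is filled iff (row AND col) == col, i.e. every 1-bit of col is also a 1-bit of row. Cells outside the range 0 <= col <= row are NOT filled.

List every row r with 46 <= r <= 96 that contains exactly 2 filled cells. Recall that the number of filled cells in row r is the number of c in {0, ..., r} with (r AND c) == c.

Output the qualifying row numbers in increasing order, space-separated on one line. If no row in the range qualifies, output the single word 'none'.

Answer: 64

Derivation:
Row r has 2^popcount(r) filled cells, so we need popcount(r) = log2(2) = 1.
Scan r = 46..96 and keep those with exactly 1 one-bits:
r=46=101110 popcount=4 -> skip
r=47=101111 popcount=5 -> skip
r=48=110000 popcount=2 -> skip
r=49=110001 popcount=3 -> skip
r=50=110010 popcount=3 -> skip
r=51=110011 popcount=4 -> skip
r=52=110100 popcount=3 -> skip
r=53=110101 popcount=4 -> skip
r=54=110110 popcount=4 -> skip
r=55=110111 popcount=5 -> skip
r=56=111000 popcount=3 -> skip
r=57=111001 popcount=4 -> skip
r=58=111010 popcount=4 -> skip
r=59=111011 popcount=5 -> skip
r=60=111100 popcount=4 -> skip
r=61=111101 popcount=5 -> skip
r=62=111110 popcount=5 -> skip
r=63=111111 popcount=6 -> skip
r=64=1000000 popcount=1 -> KEEP
r=65=1000001 popcount=2 -> skip
r=66=1000010 popcount=2 -> skip
r=67=1000011 popcount=3 -> skip
r=68=1000100 popcount=2 -> skip
r=69=1000101 popcount=3 -> skip
r=70=1000110 popcount=3 -> skip
r=71=1000111 popcount=4 -> skip
r=72=1001000 popcount=2 -> skip
r=73=1001001 popcount=3 -> skip
r=74=1001010 popcount=3 -> skip
r=75=1001011 popcount=4 -> skip
r=76=1001100 popcount=3 -> skip
r=77=1001101 popcount=4 -> skip
r=78=1001110 popcount=4 -> skip
r=79=1001111 popcount=5 -> skip
r=80=1010000 popcount=2 -> skip
r=81=1010001 popcount=3 -> skip
r=82=1010010 popcount=3 -> skip
r=83=1010011 popcount=4 -> skip
r=84=1010100 popcount=3 -> skip
r=85=1010101 popcount=4 -> skip
r=86=1010110 popcount=4 -> skip
r=87=1010111 popcount=5 -> skip
r=88=1011000 popcount=3 -> skip
r=89=1011001 popcount=4 -> skip
r=90=1011010 popcount=4 -> skip
r=91=1011011 popcount=5 -> skip
r=92=1011100 popcount=4 -> skip
r=93=1011101 popcount=5 -> skip
r=94=1011110 popcount=5 -> skip
r=95=1011111 popcount=6 -> skip
r=96=1100000 popcount=2 -> skip
Kept rows: 64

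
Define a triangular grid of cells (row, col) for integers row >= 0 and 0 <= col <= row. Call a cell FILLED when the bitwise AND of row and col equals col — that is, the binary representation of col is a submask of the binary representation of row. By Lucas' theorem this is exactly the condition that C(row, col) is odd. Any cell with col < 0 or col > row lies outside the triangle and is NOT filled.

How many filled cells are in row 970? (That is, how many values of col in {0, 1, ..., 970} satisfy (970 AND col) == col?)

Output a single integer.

970 in binary = 1111001010
popcount(970) = number of 1-bits in 1111001010 = 6
A col c satisfies (970 AND c) == c iff every set bit of c is also set in 970; each of the 6 set bits of 970 can independently be on or off in c.
count = 2^6 = 64

Answer: 64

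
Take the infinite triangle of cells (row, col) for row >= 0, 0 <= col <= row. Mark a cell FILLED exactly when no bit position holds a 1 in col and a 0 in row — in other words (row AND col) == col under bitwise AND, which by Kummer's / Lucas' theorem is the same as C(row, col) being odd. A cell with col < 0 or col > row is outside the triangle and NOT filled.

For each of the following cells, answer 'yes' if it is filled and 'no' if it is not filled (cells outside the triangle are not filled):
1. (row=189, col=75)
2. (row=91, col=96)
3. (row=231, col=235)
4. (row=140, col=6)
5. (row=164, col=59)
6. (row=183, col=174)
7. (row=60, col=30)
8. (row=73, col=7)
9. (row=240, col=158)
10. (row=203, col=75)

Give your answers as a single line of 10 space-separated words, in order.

(189,75): row=0b10111101, col=0b1001011, row AND col = 0b1001 = 9; 9 != 75 -> empty
(91,96): col outside [0, 91] -> not filled
(231,235): col outside [0, 231] -> not filled
(140,6): row=0b10001100, col=0b110, row AND col = 0b100 = 4; 4 != 6 -> empty
(164,59): row=0b10100100, col=0b111011, row AND col = 0b100000 = 32; 32 != 59 -> empty
(183,174): row=0b10110111, col=0b10101110, row AND col = 0b10100110 = 166; 166 != 174 -> empty
(60,30): row=0b111100, col=0b11110, row AND col = 0b11100 = 28; 28 != 30 -> empty
(73,7): row=0b1001001, col=0b111, row AND col = 0b1 = 1; 1 != 7 -> empty
(240,158): row=0b11110000, col=0b10011110, row AND col = 0b10010000 = 144; 144 != 158 -> empty
(203,75): row=0b11001011, col=0b1001011, row AND col = 0b1001011 = 75; 75 == 75 -> filled

Answer: no no no no no no no no no yes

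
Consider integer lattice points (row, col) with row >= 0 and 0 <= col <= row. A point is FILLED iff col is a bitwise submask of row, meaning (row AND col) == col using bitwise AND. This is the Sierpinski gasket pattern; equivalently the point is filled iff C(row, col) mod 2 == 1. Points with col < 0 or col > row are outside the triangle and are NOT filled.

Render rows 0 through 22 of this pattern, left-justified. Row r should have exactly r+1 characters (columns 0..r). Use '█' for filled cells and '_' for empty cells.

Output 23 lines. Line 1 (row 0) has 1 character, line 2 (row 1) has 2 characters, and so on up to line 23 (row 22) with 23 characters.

Answer: █
██
█_█
████
█___█
██__██
█_█_█_█
████████
█_______█
██______██
█_█_____█_█
████____████
█___█___█___█
██__██__██__██
█_█_█_█_█_█_█_█
████████████████
█_______________█
██______________██
█_█_____________█_█
████____________████
█___█___________█___█
██__██__________██__██
█_█_█_█_________█_█_█_█

Derivation:
r0=0: █
r1=1: ██
r2=10: █_█
r3=11: ████
r4=100: █___█
r5=101: ██__██
r6=110: █_█_█_█
r7=111: ████████
r8=1000: █_______█
r9=1001: ██______██
r10=1010: █_█_____█_█
r11=1011: ████____████
r12=1100: █___█___█___█
r13=1101: ██__██__██__██
r14=1110: █_█_█_█_█_█_█_█
r15=1111: ████████████████
r16=10000: █_______________█
r17=10001: ██______________██
r18=10010: █_█_____________█_█
r19=10011: ████____________████
r20=10100: █___█___________█___█
r21=10101: ██__██__________██__██
r22=10110: █_█_█_█_________█_█_█_█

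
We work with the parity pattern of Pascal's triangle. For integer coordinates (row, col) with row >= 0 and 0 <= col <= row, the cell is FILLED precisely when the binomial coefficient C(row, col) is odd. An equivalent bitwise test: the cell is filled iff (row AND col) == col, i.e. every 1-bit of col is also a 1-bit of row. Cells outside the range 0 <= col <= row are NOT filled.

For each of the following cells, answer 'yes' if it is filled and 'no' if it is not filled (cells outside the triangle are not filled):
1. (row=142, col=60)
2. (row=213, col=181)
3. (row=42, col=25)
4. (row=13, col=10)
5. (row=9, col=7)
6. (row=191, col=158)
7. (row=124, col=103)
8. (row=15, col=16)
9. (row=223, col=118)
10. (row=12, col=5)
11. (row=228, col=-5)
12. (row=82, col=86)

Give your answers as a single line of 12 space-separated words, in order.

Answer: no no no no no yes no no no no no no

Derivation:
(142,60): row=0b10001110, col=0b111100, row AND col = 0b1100 = 12; 12 != 60 -> empty
(213,181): row=0b11010101, col=0b10110101, row AND col = 0b10010101 = 149; 149 != 181 -> empty
(42,25): row=0b101010, col=0b11001, row AND col = 0b1000 = 8; 8 != 25 -> empty
(13,10): row=0b1101, col=0b1010, row AND col = 0b1000 = 8; 8 != 10 -> empty
(9,7): row=0b1001, col=0b111, row AND col = 0b1 = 1; 1 != 7 -> empty
(191,158): row=0b10111111, col=0b10011110, row AND col = 0b10011110 = 158; 158 == 158 -> filled
(124,103): row=0b1111100, col=0b1100111, row AND col = 0b1100100 = 100; 100 != 103 -> empty
(15,16): col outside [0, 15] -> not filled
(223,118): row=0b11011111, col=0b1110110, row AND col = 0b1010110 = 86; 86 != 118 -> empty
(12,5): row=0b1100, col=0b101, row AND col = 0b100 = 4; 4 != 5 -> empty
(228,-5): col outside [0, 228] -> not filled
(82,86): col outside [0, 82] -> not filled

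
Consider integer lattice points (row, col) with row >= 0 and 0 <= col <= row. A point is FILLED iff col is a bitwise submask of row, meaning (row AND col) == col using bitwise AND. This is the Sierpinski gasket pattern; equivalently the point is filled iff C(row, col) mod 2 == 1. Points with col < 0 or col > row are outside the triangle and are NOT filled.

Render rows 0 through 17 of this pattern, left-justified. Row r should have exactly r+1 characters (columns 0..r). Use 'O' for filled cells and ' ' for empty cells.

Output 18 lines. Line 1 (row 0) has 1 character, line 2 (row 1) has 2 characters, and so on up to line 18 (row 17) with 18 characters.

Answer: O
OO
O O
OOOO
O   O
OO  OO
O O O O
OOOOOOOO
O       O
OO      OO
O O     O O
OOOO    OOOO
O   O   O   O
OO  OO  OO  OO
O O O O O O O O
OOOOOOOOOOOOOOOO
O               O
OO              OO

Derivation:
r0=0: O
r1=1: OO
r2=10: O O
r3=11: OOOO
r4=100: O   O
r5=101: OO  OO
r6=110: O O O O
r7=111: OOOOOOOO
r8=1000: O       O
r9=1001: OO      OO
r10=1010: O O     O O
r11=1011: OOOO    OOOO
r12=1100: O   O   O   O
r13=1101: OO  OO  OO  OO
r14=1110: O O O O O O O O
r15=1111: OOOOOOOOOOOOOOOO
r16=10000: O               O
r17=10001: OO              OO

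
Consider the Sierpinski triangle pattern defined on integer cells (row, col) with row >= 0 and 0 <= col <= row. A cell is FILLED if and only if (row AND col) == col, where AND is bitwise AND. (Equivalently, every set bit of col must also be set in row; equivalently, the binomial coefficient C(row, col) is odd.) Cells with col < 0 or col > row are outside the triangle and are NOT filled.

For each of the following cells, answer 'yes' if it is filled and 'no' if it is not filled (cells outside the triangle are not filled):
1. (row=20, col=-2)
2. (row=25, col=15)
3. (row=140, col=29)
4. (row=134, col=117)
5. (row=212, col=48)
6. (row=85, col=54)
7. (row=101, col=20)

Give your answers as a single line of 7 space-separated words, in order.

Answer: no no no no no no no

Derivation:
(20,-2): col outside [0, 20] -> not filled
(25,15): row=0b11001, col=0b1111, row AND col = 0b1001 = 9; 9 != 15 -> empty
(140,29): row=0b10001100, col=0b11101, row AND col = 0b1100 = 12; 12 != 29 -> empty
(134,117): row=0b10000110, col=0b1110101, row AND col = 0b100 = 4; 4 != 117 -> empty
(212,48): row=0b11010100, col=0b110000, row AND col = 0b10000 = 16; 16 != 48 -> empty
(85,54): row=0b1010101, col=0b110110, row AND col = 0b10100 = 20; 20 != 54 -> empty
(101,20): row=0b1100101, col=0b10100, row AND col = 0b100 = 4; 4 != 20 -> empty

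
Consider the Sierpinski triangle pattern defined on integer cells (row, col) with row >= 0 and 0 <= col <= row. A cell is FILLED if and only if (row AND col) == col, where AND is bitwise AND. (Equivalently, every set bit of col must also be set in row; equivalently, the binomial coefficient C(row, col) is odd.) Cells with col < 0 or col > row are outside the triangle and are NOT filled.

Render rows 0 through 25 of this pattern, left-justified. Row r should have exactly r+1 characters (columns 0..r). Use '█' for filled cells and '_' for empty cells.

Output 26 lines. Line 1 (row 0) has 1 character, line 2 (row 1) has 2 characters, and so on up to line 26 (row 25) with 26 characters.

Answer: █
██
█_█
████
█___█
██__██
█_█_█_█
████████
█_______█
██______██
█_█_____█_█
████____████
█___█___█___█
██__██__██__██
█_█_█_█_█_█_█_█
████████████████
█_______________█
██______________██
█_█_____________█_█
████____________████
█___█___________█___█
██__██__________██__██
█_█_█_█_________█_█_█_█
████████________████████
█_______█_______█_______█
██______██______██______██

Derivation:
r0=0: █
r1=1: ██
r2=10: █_█
r3=11: ████
r4=100: █___█
r5=101: ██__██
r6=110: █_█_█_█
r7=111: ████████
r8=1000: █_______█
r9=1001: ██______██
r10=1010: █_█_____█_█
r11=1011: ████____████
r12=1100: █___█___█___█
r13=1101: ██__██__██__██
r14=1110: █_█_█_█_█_█_█_█
r15=1111: ████████████████
r16=10000: █_______________█
r17=10001: ██______________██
r18=10010: █_█_____________█_█
r19=10011: ████____________████
r20=10100: █___█___________█___█
r21=10101: ██__██__________██__██
r22=10110: █_█_█_█_________█_█_█_█
r23=10111: ████████________████████
r24=11000: █_______█_______█_______█
r25=11001: ██______██______██______██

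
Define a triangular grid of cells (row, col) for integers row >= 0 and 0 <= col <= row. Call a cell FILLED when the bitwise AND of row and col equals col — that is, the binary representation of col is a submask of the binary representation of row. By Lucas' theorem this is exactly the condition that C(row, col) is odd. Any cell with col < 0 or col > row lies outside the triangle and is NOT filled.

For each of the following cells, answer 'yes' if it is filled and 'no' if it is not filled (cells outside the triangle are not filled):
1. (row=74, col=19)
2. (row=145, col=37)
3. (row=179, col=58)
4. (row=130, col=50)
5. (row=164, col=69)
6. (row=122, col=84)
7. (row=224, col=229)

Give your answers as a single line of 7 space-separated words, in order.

(74,19): row=0b1001010, col=0b10011, row AND col = 0b10 = 2; 2 != 19 -> empty
(145,37): row=0b10010001, col=0b100101, row AND col = 0b1 = 1; 1 != 37 -> empty
(179,58): row=0b10110011, col=0b111010, row AND col = 0b110010 = 50; 50 != 58 -> empty
(130,50): row=0b10000010, col=0b110010, row AND col = 0b10 = 2; 2 != 50 -> empty
(164,69): row=0b10100100, col=0b1000101, row AND col = 0b100 = 4; 4 != 69 -> empty
(122,84): row=0b1111010, col=0b1010100, row AND col = 0b1010000 = 80; 80 != 84 -> empty
(224,229): col outside [0, 224] -> not filled

Answer: no no no no no no no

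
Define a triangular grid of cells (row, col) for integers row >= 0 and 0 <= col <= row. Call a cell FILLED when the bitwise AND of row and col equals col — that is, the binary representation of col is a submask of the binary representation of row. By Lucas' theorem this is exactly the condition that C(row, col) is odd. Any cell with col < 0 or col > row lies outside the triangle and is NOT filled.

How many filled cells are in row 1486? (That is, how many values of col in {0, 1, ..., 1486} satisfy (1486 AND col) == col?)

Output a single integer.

1486 in binary = 10111001110
popcount(1486) = number of 1-bits in 10111001110 = 7
A col c satisfies (1486 AND c) == c iff every set bit of c is also set in 1486; each of the 7 set bits of 1486 can independently be on or off in c.
count = 2^7 = 128

Answer: 128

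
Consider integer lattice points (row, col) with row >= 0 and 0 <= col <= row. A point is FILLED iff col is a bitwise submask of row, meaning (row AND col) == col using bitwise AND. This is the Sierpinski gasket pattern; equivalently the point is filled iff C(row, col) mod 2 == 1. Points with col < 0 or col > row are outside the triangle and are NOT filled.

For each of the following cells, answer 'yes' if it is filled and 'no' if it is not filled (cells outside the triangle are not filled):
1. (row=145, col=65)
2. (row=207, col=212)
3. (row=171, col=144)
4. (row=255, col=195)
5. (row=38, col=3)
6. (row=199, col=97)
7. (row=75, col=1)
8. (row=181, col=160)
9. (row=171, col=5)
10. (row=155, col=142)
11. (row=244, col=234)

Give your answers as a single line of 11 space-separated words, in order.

(145,65): row=0b10010001, col=0b1000001, row AND col = 0b1 = 1; 1 != 65 -> empty
(207,212): col outside [0, 207] -> not filled
(171,144): row=0b10101011, col=0b10010000, row AND col = 0b10000000 = 128; 128 != 144 -> empty
(255,195): row=0b11111111, col=0b11000011, row AND col = 0b11000011 = 195; 195 == 195 -> filled
(38,3): row=0b100110, col=0b11, row AND col = 0b10 = 2; 2 != 3 -> empty
(199,97): row=0b11000111, col=0b1100001, row AND col = 0b1000001 = 65; 65 != 97 -> empty
(75,1): row=0b1001011, col=0b1, row AND col = 0b1 = 1; 1 == 1 -> filled
(181,160): row=0b10110101, col=0b10100000, row AND col = 0b10100000 = 160; 160 == 160 -> filled
(171,5): row=0b10101011, col=0b101, row AND col = 0b1 = 1; 1 != 5 -> empty
(155,142): row=0b10011011, col=0b10001110, row AND col = 0b10001010 = 138; 138 != 142 -> empty
(244,234): row=0b11110100, col=0b11101010, row AND col = 0b11100000 = 224; 224 != 234 -> empty

Answer: no no no yes no no yes yes no no no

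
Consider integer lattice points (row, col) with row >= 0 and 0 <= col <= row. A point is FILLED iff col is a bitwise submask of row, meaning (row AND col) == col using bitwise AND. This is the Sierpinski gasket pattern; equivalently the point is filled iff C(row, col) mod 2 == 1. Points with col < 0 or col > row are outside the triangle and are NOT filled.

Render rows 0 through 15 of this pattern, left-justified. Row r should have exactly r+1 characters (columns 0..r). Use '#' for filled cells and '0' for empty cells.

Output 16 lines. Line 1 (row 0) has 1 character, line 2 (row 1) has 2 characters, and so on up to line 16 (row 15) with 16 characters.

r0=0: #
r1=1: ##
r2=10: #0#
r3=11: ####
r4=100: #000#
r5=101: ##00##
r6=110: #0#0#0#
r7=111: ########
r8=1000: #0000000#
r9=1001: ##000000##
r10=1010: #0#00000#0#
r11=1011: ####0000####
r12=1100: #000#000#000#
r13=1101: ##00##00##00##
r14=1110: #0#0#0#0#0#0#0#
r15=1111: ################

Answer: #
##
#0#
####
#000#
##00##
#0#0#0#
########
#0000000#
##000000##
#0#00000#0#
####0000####
#000#000#000#
##00##00##00##
#0#0#0#0#0#0#0#
################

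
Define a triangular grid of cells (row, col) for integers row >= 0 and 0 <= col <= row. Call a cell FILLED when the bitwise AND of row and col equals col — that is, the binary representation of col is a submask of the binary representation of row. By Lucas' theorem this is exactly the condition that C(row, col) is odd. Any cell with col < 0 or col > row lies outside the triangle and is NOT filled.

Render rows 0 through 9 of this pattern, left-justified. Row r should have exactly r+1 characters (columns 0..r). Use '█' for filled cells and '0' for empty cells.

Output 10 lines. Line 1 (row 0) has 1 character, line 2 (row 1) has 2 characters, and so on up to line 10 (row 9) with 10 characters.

r0=0: █
r1=1: ██
r2=10: █0█
r3=11: ████
r4=100: █000█
r5=101: ██00██
r6=110: █0█0█0█
r7=111: ████████
r8=1000: █0000000█
r9=1001: ██000000██

Answer: █
██
█0█
████
█000█
██00██
█0█0█0█
████████
█0000000█
██000000██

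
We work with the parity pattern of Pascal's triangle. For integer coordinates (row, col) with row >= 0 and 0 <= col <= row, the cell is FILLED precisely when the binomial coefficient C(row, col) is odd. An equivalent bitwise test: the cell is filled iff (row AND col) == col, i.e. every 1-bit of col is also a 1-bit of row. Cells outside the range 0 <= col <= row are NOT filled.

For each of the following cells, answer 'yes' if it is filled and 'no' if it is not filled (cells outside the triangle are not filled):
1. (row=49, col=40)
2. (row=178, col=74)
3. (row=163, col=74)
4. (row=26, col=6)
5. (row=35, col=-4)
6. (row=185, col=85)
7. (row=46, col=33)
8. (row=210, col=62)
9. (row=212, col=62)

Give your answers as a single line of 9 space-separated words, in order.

(49,40): row=0b110001, col=0b101000, row AND col = 0b100000 = 32; 32 != 40 -> empty
(178,74): row=0b10110010, col=0b1001010, row AND col = 0b10 = 2; 2 != 74 -> empty
(163,74): row=0b10100011, col=0b1001010, row AND col = 0b10 = 2; 2 != 74 -> empty
(26,6): row=0b11010, col=0b110, row AND col = 0b10 = 2; 2 != 6 -> empty
(35,-4): col outside [0, 35] -> not filled
(185,85): row=0b10111001, col=0b1010101, row AND col = 0b10001 = 17; 17 != 85 -> empty
(46,33): row=0b101110, col=0b100001, row AND col = 0b100000 = 32; 32 != 33 -> empty
(210,62): row=0b11010010, col=0b111110, row AND col = 0b10010 = 18; 18 != 62 -> empty
(212,62): row=0b11010100, col=0b111110, row AND col = 0b10100 = 20; 20 != 62 -> empty

Answer: no no no no no no no no no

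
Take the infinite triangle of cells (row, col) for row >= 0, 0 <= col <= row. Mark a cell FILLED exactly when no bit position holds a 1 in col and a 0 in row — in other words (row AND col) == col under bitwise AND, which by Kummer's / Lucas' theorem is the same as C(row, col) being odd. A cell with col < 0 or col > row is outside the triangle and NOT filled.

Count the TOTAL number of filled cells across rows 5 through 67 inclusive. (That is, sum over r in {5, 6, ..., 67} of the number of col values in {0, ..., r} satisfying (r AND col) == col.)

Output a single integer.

r5=101 pc2: +4 =4
r6=110 pc2: +4 =8
r7=111 pc3: +8 =16
r8=1000 pc1: +2 =18
r9=1001 pc2: +4 =22
r10=1010 pc2: +4 =26
r11=1011 pc3: +8 =34
r12=1100 pc2: +4 =38
r13=1101 pc3: +8 =46
r14=1110 pc3: +8 =54
r15=1111 pc4: +16 =70
r16=10000 pc1: +2 =72
r17=10001 pc2: +4 =76
r18=10010 pc2: +4 =80
r19=10011 pc3: +8 =88
r20=10100 pc2: +4 =92
r21=10101 pc3: +8 =100
r22=10110 pc3: +8 =108
r23=10111 pc4: +16 =124
r24=11000 pc2: +4 =128
r25=11001 pc3: +8 =136
r26=11010 pc3: +8 =144
r27=11011 pc4: +16 =160
r28=11100 pc3: +8 =168
r29=11101 pc4: +16 =184
r30=11110 pc4: +16 =200
r31=11111 pc5: +32 =232
r32=100000 pc1: +2 =234
r33=100001 pc2: +4 =238
r34=100010 pc2: +4 =242
r35=100011 pc3: +8 =250
r36=100100 pc2: +4 =254
r37=100101 pc3: +8 =262
r38=100110 pc3: +8 =270
r39=100111 pc4: +16 =286
r40=101000 pc2: +4 =290
r41=101001 pc3: +8 =298
r42=101010 pc3: +8 =306
r43=101011 pc4: +16 =322
r44=101100 pc3: +8 =330
r45=101101 pc4: +16 =346
r46=101110 pc4: +16 =362
r47=101111 pc5: +32 =394
r48=110000 pc2: +4 =398
r49=110001 pc3: +8 =406
r50=110010 pc3: +8 =414
r51=110011 pc4: +16 =430
r52=110100 pc3: +8 =438
r53=110101 pc4: +16 =454
r54=110110 pc4: +16 =470
r55=110111 pc5: +32 =502
r56=111000 pc3: +8 =510
r57=111001 pc4: +16 =526
r58=111010 pc4: +16 =542
r59=111011 pc5: +32 =574
r60=111100 pc4: +16 =590
r61=111101 pc5: +32 =622
r62=111110 pc5: +32 =654
r63=111111 pc6: +64 =718
r64=1000000 pc1: +2 =720
r65=1000001 pc2: +4 =724
r66=1000010 pc2: +4 =728
r67=1000011 pc3: +8 =736

Answer: 736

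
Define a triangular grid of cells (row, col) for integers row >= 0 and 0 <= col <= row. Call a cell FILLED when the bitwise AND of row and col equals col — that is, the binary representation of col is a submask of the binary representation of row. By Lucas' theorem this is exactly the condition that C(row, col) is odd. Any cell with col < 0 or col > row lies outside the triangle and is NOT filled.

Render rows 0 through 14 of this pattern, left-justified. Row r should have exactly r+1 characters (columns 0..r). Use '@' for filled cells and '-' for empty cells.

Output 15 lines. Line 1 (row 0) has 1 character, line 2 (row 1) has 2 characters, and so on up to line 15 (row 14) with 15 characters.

r0=0: @
r1=1: @@
r2=10: @-@
r3=11: @@@@
r4=100: @---@
r5=101: @@--@@
r6=110: @-@-@-@
r7=111: @@@@@@@@
r8=1000: @-------@
r9=1001: @@------@@
r10=1010: @-@-----@-@
r11=1011: @@@@----@@@@
r12=1100: @---@---@---@
r13=1101: @@--@@--@@--@@
r14=1110: @-@-@-@-@-@-@-@

Answer: @
@@
@-@
@@@@
@---@
@@--@@
@-@-@-@
@@@@@@@@
@-------@
@@------@@
@-@-----@-@
@@@@----@@@@
@---@---@---@
@@--@@--@@--@@
@-@-@-@-@-@-@-@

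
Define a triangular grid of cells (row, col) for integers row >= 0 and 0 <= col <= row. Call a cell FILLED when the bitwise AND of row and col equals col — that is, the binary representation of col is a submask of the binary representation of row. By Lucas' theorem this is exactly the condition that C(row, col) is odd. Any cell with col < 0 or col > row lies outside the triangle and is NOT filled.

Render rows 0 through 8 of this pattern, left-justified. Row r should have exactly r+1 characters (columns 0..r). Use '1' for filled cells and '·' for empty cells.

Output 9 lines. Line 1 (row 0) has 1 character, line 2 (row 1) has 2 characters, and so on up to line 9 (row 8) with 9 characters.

Answer: 1
11
1·1
1111
1···1
11··11
1·1·1·1
11111111
1·······1

Derivation:
r0=0: 1
r1=1: 11
r2=10: 1·1
r3=11: 1111
r4=100: 1···1
r5=101: 11··11
r6=110: 1·1·1·1
r7=111: 11111111
r8=1000: 1·······1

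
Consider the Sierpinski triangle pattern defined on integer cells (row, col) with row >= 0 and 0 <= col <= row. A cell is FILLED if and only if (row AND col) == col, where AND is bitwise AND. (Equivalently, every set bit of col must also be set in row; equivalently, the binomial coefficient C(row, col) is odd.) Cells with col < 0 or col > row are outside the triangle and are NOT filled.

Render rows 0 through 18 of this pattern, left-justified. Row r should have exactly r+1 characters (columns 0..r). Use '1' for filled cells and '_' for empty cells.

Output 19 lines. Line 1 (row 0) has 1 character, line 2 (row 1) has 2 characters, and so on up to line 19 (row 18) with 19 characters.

r0=0: 1
r1=1: 11
r2=10: 1_1
r3=11: 1111
r4=100: 1___1
r5=101: 11__11
r6=110: 1_1_1_1
r7=111: 11111111
r8=1000: 1_______1
r9=1001: 11______11
r10=1010: 1_1_____1_1
r11=1011: 1111____1111
r12=1100: 1___1___1___1
r13=1101: 11__11__11__11
r14=1110: 1_1_1_1_1_1_1_1
r15=1111: 1111111111111111
r16=10000: 1_______________1
r17=10001: 11______________11
r18=10010: 1_1_____________1_1

Answer: 1
11
1_1
1111
1___1
11__11
1_1_1_1
11111111
1_______1
11______11
1_1_____1_1
1111____1111
1___1___1___1
11__11__11__11
1_1_1_1_1_1_1_1
1111111111111111
1_______________1
11______________11
1_1_____________1_1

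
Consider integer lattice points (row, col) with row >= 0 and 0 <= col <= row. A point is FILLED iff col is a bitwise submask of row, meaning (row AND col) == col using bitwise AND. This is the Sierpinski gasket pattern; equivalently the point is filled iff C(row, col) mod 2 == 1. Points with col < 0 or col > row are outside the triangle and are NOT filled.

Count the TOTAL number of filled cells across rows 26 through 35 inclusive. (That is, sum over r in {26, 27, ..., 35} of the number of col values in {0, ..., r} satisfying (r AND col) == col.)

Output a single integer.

Answer: 114

Derivation:
r26=11010 pc3: +8 =8
r27=11011 pc4: +16 =24
r28=11100 pc3: +8 =32
r29=11101 pc4: +16 =48
r30=11110 pc4: +16 =64
r31=11111 pc5: +32 =96
r32=100000 pc1: +2 =98
r33=100001 pc2: +4 =102
r34=100010 pc2: +4 =106
r35=100011 pc3: +8 =114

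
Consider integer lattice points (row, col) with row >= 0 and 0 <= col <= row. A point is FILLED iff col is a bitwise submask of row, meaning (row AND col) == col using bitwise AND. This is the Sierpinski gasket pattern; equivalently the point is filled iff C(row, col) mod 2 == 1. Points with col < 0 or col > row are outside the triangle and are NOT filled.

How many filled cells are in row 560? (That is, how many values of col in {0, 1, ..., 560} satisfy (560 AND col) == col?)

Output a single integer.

560 in binary = 1000110000
popcount(560) = number of 1-bits in 1000110000 = 3
A col c satisfies (560 AND c) == c iff every set bit of c is also set in 560; each of the 3 set bits of 560 can independently be on or off in c.
count = 2^3 = 8

Answer: 8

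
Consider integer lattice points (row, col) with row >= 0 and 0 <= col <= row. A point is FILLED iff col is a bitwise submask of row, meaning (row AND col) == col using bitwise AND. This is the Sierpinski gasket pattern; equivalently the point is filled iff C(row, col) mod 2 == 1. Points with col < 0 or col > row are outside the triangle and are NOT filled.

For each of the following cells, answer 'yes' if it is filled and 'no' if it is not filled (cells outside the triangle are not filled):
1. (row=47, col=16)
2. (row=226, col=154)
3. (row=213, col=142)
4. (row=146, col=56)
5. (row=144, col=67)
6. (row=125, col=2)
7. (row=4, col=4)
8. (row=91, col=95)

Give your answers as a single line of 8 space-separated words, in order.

(47,16): row=0b101111, col=0b10000, row AND col = 0b0 = 0; 0 != 16 -> empty
(226,154): row=0b11100010, col=0b10011010, row AND col = 0b10000010 = 130; 130 != 154 -> empty
(213,142): row=0b11010101, col=0b10001110, row AND col = 0b10000100 = 132; 132 != 142 -> empty
(146,56): row=0b10010010, col=0b111000, row AND col = 0b10000 = 16; 16 != 56 -> empty
(144,67): row=0b10010000, col=0b1000011, row AND col = 0b0 = 0; 0 != 67 -> empty
(125,2): row=0b1111101, col=0b10, row AND col = 0b0 = 0; 0 != 2 -> empty
(4,4): row=0b100, col=0b100, row AND col = 0b100 = 4; 4 == 4 -> filled
(91,95): col outside [0, 91] -> not filled

Answer: no no no no no no yes no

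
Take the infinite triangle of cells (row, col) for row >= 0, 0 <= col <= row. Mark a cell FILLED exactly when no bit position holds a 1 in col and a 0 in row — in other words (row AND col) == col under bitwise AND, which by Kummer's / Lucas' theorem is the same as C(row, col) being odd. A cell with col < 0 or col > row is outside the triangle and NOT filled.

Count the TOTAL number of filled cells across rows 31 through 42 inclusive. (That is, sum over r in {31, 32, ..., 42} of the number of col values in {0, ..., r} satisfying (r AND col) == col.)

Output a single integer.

Answer: 106

Derivation:
r31=11111 pc5: +32 =32
r32=100000 pc1: +2 =34
r33=100001 pc2: +4 =38
r34=100010 pc2: +4 =42
r35=100011 pc3: +8 =50
r36=100100 pc2: +4 =54
r37=100101 pc3: +8 =62
r38=100110 pc3: +8 =70
r39=100111 pc4: +16 =86
r40=101000 pc2: +4 =90
r41=101001 pc3: +8 =98
r42=101010 pc3: +8 =106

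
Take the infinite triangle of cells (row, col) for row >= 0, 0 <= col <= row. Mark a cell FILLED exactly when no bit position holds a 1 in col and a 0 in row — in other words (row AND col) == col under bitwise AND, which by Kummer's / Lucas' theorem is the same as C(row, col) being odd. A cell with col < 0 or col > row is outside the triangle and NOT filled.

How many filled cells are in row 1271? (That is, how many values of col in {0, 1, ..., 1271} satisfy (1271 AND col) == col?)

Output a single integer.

Answer: 256

Derivation:
1271 in binary = 10011110111
popcount(1271) = number of 1-bits in 10011110111 = 8
A col c satisfies (1271 AND c) == c iff every set bit of c is also set in 1271; each of the 8 set bits of 1271 can independently be on or off in c.
count = 2^8 = 256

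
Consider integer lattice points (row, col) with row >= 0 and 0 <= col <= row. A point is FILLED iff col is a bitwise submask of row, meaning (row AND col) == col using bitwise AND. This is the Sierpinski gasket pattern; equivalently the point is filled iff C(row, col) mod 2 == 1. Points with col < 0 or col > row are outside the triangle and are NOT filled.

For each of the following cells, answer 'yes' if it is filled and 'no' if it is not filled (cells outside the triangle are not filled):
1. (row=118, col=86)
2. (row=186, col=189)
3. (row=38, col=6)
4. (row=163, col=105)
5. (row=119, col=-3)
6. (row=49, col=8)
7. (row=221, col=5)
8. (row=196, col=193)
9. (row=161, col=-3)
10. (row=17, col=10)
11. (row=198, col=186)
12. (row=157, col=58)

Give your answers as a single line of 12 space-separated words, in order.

(118,86): row=0b1110110, col=0b1010110, row AND col = 0b1010110 = 86; 86 == 86 -> filled
(186,189): col outside [0, 186] -> not filled
(38,6): row=0b100110, col=0b110, row AND col = 0b110 = 6; 6 == 6 -> filled
(163,105): row=0b10100011, col=0b1101001, row AND col = 0b100001 = 33; 33 != 105 -> empty
(119,-3): col outside [0, 119] -> not filled
(49,8): row=0b110001, col=0b1000, row AND col = 0b0 = 0; 0 != 8 -> empty
(221,5): row=0b11011101, col=0b101, row AND col = 0b101 = 5; 5 == 5 -> filled
(196,193): row=0b11000100, col=0b11000001, row AND col = 0b11000000 = 192; 192 != 193 -> empty
(161,-3): col outside [0, 161] -> not filled
(17,10): row=0b10001, col=0b1010, row AND col = 0b0 = 0; 0 != 10 -> empty
(198,186): row=0b11000110, col=0b10111010, row AND col = 0b10000010 = 130; 130 != 186 -> empty
(157,58): row=0b10011101, col=0b111010, row AND col = 0b11000 = 24; 24 != 58 -> empty

Answer: yes no yes no no no yes no no no no no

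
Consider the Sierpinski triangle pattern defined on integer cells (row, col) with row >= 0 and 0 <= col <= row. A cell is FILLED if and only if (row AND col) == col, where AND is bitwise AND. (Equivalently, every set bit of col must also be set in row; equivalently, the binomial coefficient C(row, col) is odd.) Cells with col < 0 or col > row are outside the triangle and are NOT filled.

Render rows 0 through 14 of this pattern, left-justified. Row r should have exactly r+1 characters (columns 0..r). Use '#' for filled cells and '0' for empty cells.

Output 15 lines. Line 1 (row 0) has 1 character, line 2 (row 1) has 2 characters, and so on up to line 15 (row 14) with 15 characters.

r0=0: #
r1=1: ##
r2=10: #0#
r3=11: ####
r4=100: #000#
r5=101: ##00##
r6=110: #0#0#0#
r7=111: ########
r8=1000: #0000000#
r9=1001: ##000000##
r10=1010: #0#00000#0#
r11=1011: ####0000####
r12=1100: #000#000#000#
r13=1101: ##00##00##00##
r14=1110: #0#0#0#0#0#0#0#

Answer: #
##
#0#
####
#000#
##00##
#0#0#0#
########
#0000000#
##000000##
#0#00000#0#
####0000####
#000#000#000#
##00##00##00##
#0#0#0#0#0#0#0#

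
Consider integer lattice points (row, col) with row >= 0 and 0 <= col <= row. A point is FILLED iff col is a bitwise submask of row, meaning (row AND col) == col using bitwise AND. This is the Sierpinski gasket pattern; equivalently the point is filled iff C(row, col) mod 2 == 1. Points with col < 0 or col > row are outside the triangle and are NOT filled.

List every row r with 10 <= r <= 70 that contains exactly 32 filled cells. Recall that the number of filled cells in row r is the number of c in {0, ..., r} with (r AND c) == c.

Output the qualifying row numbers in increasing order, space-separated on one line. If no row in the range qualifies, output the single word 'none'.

Row r has 2^popcount(r) filled cells, so we need popcount(r) = log2(32) = 5.
Scan r = 10..70 and keep those with exactly 5 one-bits:
r=10=1010 popcount=2 -> skip
r=11=1011 popcount=3 -> skip
r=12=1100 popcount=2 -> skip
r=13=1101 popcount=3 -> skip
r=14=1110 popcount=3 -> skip
r=15=1111 popcount=4 -> skip
r=16=10000 popcount=1 -> skip
r=17=10001 popcount=2 -> skip
r=18=10010 popcount=2 -> skip
r=19=10011 popcount=3 -> skip
r=20=10100 popcount=2 -> skip
r=21=10101 popcount=3 -> skip
r=22=10110 popcount=3 -> skip
r=23=10111 popcount=4 -> skip
r=24=11000 popcount=2 -> skip
r=25=11001 popcount=3 -> skip
r=26=11010 popcount=3 -> skip
r=27=11011 popcount=4 -> skip
r=28=11100 popcount=3 -> skip
r=29=11101 popcount=4 -> skip
r=30=11110 popcount=4 -> skip
r=31=11111 popcount=5 -> KEEP
r=32=100000 popcount=1 -> skip
r=33=100001 popcount=2 -> skip
r=34=100010 popcount=2 -> skip
r=35=100011 popcount=3 -> skip
r=36=100100 popcount=2 -> skip
r=37=100101 popcount=3 -> skip
r=38=100110 popcount=3 -> skip
r=39=100111 popcount=4 -> skip
r=40=101000 popcount=2 -> skip
r=41=101001 popcount=3 -> skip
r=42=101010 popcount=3 -> skip
r=43=101011 popcount=4 -> skip
r=44=101100 popcount=3 -> skip
r=45=101101 popcount=4 -> skip
r=46=101110 popcount=4 -> skip
r=47=101111 popcount=5 -> KEEP
r=48=110000 popcount=2 -> skip
r=49=110001 popcount=3 -> skip
r=50=110010 popcount=3 -> skip
r=51=110011 popcount=4 -> skip
r=52=110100 popcount=3 -> skip
r=53=110101 popcount=4 -> skip
r=54=110110 popcount=4 -> skip
r=55=110111 popcount=5 -> KEEP
r=56=111000 popcount=3 -> skip
r=57=111001 popcount=4 -> skip
r=58=111010 popcount=4 -> skip
r=59=111011 popcount=5 -> KEEP
r=60=111100 popcount=4 -> skip
r=61=111101 popcount=5 -> KEEP
r=62=111110 popcount=5 -> KEEP
r=63=111111 popcount=6 -> skip
r=64=1000000 popcount=1 -> skip
r=65=1000001 popcount=2 -> skip
r=66=1000010 popcount=2 -> skip
r=67=1000011 popcount=3 -> skip
r=68=1000100 popcount=2 -> skip
r=69=1000101 popcount=3 -> skip
r=70=1000110 popcount=3 -> skip
Kept rows: 31 47 55 59 61 62

Answer: 31 47 55 59 61 62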